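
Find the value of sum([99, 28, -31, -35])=99 + 28 + (-31) + (-35)
= 61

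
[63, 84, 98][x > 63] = keep x where x > 63: 63✗, 84✓, 98✓
= [84, 98]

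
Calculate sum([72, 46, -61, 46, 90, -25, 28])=72 + 46 + (-61) + 46 + 90 + (-25) + 28
= 196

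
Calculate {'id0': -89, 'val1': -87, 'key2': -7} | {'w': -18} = {'id0': -89, 'val1': -87, 'key2': -7, 'w': -18}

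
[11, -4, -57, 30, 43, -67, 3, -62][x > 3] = keep x where x > 3: 11✓, -4✗, -57✗, 30✓, 43✓, -67✗, 3✗, -62✗
= [11, 30, 43]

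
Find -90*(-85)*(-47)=-359550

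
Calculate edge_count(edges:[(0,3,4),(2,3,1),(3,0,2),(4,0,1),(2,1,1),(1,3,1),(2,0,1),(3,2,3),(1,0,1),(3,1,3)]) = 10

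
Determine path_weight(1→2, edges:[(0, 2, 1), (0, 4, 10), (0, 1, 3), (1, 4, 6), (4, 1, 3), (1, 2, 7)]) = w(1→2)=7
= 7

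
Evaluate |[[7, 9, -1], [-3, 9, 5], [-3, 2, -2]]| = -406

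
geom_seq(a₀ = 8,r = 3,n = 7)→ [8, 24, 72, 216, 648, 1944, 5832]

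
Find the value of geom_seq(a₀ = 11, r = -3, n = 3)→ [11, -33, 99]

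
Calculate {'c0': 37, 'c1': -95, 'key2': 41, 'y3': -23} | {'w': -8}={'c0': 37, 'c1': -95, 'key2': 41, 'y3': -23, 'w': -8}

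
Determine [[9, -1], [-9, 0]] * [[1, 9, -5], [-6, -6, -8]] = C[0][0] = (9)*(1) + (-1)*(-6) = 15
C[0][1] = (9)*(9) + (-1)*(-6) = 87
C[0][2] = (9)*(-5) + (-1)*(-8) = -37
C[1][0] = (-9)*(1) + (0)*(-6) = -9
C[1][1] = (-9)*(9) + (0)*(-6) = -81
C[1][2] = (-9)*(-5) + (0)*(-8) = 45
= [[15, 87, -37], [-9, -81, 45]]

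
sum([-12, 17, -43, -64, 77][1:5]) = slice → [17, -43, -64, 77]
17 + (-43) + (-64) + 77
= -13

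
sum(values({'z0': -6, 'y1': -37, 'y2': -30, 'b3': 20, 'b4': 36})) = (-6) + (-37) + (-30) + 20 + 36
= -17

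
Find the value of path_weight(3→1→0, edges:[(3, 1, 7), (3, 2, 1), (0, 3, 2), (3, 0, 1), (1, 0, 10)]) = 17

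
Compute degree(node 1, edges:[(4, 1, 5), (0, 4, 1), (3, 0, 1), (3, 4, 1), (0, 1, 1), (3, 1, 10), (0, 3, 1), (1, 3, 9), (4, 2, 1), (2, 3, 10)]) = 4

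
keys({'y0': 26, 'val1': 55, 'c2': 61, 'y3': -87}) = ['y0', 'val1', 'c2', 'y3']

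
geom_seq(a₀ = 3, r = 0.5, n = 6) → [3.0, 1.5, 0.75, 0.375, 0.1875, 0.09375]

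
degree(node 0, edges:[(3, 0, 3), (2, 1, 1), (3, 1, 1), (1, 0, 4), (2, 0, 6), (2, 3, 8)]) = incident: (3,0), (1,0), (2,0)
= 3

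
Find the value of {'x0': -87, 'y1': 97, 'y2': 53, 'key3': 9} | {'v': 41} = {'x0': -87, 'y1': 97, 'y2': 53, 'key3': 9, 'v': 41}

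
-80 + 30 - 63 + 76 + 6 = -31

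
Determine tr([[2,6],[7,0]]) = diagonal: 2 + 0
= 2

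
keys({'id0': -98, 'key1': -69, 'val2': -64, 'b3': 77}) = ['id0', 'key1', 'val2', 'b3']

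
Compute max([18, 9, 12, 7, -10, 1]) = 18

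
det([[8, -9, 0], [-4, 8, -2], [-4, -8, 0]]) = -200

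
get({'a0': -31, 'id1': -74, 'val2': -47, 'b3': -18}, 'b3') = -18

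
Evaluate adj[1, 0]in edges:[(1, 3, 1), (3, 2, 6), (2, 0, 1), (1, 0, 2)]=2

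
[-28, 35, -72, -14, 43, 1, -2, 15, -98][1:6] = [35, -72, -14, 43, 1]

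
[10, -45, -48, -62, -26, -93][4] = -26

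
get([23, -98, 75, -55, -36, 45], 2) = 75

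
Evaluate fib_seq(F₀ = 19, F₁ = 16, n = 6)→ F_2 = F_1 + F_0 = 35
F_3 = F_2 + F_1 = 51
F_4 = F_3 + F_2 = 86
...
= [19, 16, 35, 51, 86, 137]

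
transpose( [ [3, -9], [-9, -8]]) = [[3, -9], [-9, -8]]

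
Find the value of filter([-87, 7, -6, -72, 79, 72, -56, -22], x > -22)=keep x where x > -22: -87✗, 7✓, -6✓, -72✗, 79✓, 72✓, -56✗, -22✗
= [7, -6, 79, 72]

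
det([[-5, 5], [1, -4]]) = (-5)*(-4) - (5)*(1)
= 15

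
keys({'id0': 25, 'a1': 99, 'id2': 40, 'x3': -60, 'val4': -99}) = ['id0', 'a1', 'id2', 'x3', 'val4']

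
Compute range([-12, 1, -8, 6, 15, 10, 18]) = 30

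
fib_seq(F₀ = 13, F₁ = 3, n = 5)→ F_2 = F_1 + F_0 = 16
F_3 = F_2 + F_1 = 19
F_4 = F_3 + F_2 = 35
= [13, 3, 16, 19, 35]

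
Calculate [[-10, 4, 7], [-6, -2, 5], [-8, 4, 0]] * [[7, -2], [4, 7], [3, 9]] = C[0][0] = (-10)*(7) + (4)*(4) + (7)*(3) = -33
C[0][1] = (-10)*(-2) + (4)*(7) + (7)*(9) = 111
C[1][0] = (-6)*(7) + (-2)*(4) + (5)*(3) = -35
C[1][1] = (-6)*(-2) + (-2)*(7) + (5)*(9) = 43
C[2][0] = (-8)*(7) + (4)*(4) + (0)*(3) = -40
C[2][1] = (-8)*(-2) + (4)*(7) + (0)*(9) = 44
= [[-33, 111], [-35, 43], [-40, 44]]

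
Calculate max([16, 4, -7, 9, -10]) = 16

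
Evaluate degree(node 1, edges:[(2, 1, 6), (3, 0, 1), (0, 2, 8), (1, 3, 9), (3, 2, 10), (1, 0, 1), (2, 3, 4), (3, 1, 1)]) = incident: (2,1), (1,3), (1,0), (3,1)
= 4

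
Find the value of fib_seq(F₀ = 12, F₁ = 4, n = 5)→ [12, 4, 16, 20, 36]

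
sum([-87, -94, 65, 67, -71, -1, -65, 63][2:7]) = slice → [65, 67, -71, -1, -65]
65 + 67 + (-71) + (-1) + (-65)
= -5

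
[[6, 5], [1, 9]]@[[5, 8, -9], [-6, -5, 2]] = C[0][0] = (6)*(5) + (5)*(-6) = 0
C[0][1] = (6)*(8) + (5)*(-5) = 23
C[0][2] = (6)*(-9) + (5)*(2) = -44
C[1][0] = (1)*(5) + (9)*(-6) = -49
C[1][1] = (1)*(8) + (9)*(-5) = -37
C[1][2] = (1)*(-9) + (9)*(2) = 9
= [[0, 23, -44], [-49, -37, 9]]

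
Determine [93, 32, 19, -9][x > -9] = keep x where x > -9: 93✓, 32✓, 19✓, -9✗
= [93, 32, 19]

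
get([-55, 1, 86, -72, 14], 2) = 86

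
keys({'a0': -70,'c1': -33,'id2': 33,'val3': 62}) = ['a0', 'c1', 'id2', 'val3']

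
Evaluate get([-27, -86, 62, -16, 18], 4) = 18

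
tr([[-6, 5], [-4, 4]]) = -2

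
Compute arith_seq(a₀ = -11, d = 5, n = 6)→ [-11, -6, -1, 4, 9, 14]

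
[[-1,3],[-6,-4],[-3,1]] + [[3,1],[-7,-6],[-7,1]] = [[2, 4], [-13, -10], [-10, 2]]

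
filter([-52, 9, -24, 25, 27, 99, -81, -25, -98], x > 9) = [25, 27, 99]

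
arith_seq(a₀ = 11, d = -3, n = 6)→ [11, 8, 5, 2, -1, -4]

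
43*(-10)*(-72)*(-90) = -2786400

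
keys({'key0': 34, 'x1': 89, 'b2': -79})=['key0', 'x1', 'b2']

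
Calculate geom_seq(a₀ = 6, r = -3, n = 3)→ a_0 = 6*(-3)^0 = 6
a_1 = 6*(-3)^1 = -18
a_2 = 6*(-3)^2 = 54
= [6, -18, 54]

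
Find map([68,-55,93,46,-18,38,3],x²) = [4624, 3025, 8649, 2116, 324, 1444, 9]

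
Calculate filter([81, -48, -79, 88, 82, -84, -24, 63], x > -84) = keep x where x > -84: 81✓, -48✓, -79✓, 88✓, 82✓, -84✗, -24✓, 63✓
= [81, -48, -79, 88, 82, -24, 63]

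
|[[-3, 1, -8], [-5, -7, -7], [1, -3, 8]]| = 88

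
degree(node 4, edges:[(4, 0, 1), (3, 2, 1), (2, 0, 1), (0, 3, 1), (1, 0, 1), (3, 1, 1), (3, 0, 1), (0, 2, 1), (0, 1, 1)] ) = 1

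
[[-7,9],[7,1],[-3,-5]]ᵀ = [[-7, 7, -3], [9, 1, -5]]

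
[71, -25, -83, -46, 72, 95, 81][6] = 81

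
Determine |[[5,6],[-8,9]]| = (5)*(9) - (6)*(-8)
= 93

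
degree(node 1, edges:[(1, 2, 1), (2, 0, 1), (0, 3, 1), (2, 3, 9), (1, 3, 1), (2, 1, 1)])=incident: (1,2), (1,3), (2,1)
= 3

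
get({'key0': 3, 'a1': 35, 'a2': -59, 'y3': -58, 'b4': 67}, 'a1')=35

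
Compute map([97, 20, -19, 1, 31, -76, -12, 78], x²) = (97)²=9409, (20)²=400, (-19)²=361, (1)²=1, (31)²=961, (-76)²=5776, (-12)²=144, (78)²=6084
= [9409, 400, 361, 1, 961, 5776, 144, 6084]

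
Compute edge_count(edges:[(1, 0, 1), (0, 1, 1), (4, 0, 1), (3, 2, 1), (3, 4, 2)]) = 5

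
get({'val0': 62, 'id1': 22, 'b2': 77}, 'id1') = 22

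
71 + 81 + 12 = 164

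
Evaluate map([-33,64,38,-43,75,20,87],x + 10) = -33+10=-23, 64+10=74, 38+10=48, -43+10=-33, 75+10=85, 20+10=30, 87+10=97
= [-23, 74, 48, -33, 85, 30, 97]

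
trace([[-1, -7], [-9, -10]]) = diagonal: (-1) + (-10)
= -11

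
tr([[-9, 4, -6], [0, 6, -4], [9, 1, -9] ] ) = diagonal: (-9) + 6 + (-9)
= -12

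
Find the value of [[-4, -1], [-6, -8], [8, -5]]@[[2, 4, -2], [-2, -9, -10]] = [[-6, -7, 18], [4, 48, 92], [26, 77, 34]]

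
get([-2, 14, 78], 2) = 78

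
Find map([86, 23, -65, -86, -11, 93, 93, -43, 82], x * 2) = 86*2=172, 23*2=46, -65*2=-130, -86*2=-172, -11*2=-22, 93*2=186, 93*2=186, -43*2=-86, 82*2=164
= [172, 46, -130, -172, -22, 186, 186, -86, 164]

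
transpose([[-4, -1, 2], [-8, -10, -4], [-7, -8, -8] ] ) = [[-4, -8, -7], [-1, -10, -8], [2, -4, -8]]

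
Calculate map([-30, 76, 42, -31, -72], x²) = [900, 5776, 1764, 961, 5184]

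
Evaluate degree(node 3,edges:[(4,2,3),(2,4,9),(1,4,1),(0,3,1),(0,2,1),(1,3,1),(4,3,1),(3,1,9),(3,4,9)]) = incident: (0,3), (1,3), (4,3), (3,1), (3,4)
= 5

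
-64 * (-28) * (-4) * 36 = -258048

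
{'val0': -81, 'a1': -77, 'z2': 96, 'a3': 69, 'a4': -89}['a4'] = -89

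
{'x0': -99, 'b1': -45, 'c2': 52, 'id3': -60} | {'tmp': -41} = {'x0': -99, 'b1': -45, 'c2': 52, 'id3': -60, 'tmp': -41}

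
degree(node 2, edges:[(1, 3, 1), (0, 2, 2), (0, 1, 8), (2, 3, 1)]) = 2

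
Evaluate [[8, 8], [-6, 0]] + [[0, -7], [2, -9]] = [[8, 1], [-4, -9]]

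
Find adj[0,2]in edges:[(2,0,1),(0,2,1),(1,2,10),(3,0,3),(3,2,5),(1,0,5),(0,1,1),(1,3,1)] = 1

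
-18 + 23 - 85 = -80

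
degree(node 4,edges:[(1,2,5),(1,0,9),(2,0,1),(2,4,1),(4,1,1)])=2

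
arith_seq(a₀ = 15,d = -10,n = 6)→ a_0 = 15 + 0*-10 = 15
a_1 = 15 + 1*-10 = 5
a_2 = 15 + 2*-10 = -5
...
= [15, 5, -5, -15, -25, -35]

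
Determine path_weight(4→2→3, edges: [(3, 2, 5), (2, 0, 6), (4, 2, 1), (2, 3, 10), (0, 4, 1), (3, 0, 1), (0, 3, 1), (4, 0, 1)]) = 11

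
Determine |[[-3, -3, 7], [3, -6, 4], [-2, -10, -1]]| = (1)*(-3)*det([[-6, 4], [-10, -1]]) + (-1)*(-3)*det([[3, 4], [-2, -1]]) + (1)*(7)*det([[3, -6], [-2, -10]])
= -138 + 15 + -294
= -417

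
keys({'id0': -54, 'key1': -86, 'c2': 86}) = ['id0', 'key1', 'c2']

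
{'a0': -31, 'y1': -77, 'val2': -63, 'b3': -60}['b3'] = -60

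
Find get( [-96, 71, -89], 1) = 71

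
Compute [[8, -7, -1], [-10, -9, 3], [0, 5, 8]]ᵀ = [[8, -10, 0], [-7, -9, 5], [-1, 3, 8]]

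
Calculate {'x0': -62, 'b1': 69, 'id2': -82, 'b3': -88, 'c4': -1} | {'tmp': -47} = {'x0': -62, 'b1': 69, 'id2': -82, 'b3': -88, 'c4': -1, 'tmp': -47}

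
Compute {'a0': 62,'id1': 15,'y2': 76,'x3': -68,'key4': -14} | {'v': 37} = {'a0': 62, 'id1': 15, 'y2': 76, 'x3': -68, 'key4': -14, 'v': 37}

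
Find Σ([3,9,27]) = 3 + 9 + 27
= 39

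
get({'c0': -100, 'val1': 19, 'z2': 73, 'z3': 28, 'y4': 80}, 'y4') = 80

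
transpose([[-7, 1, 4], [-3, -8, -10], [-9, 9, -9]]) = [[-7, -3, -9], [1, -8, 9], [4, -10, -9]]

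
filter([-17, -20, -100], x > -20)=[-17]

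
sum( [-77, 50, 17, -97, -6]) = -113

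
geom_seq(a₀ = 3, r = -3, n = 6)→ [3, -9, 27, -81, 243, -729]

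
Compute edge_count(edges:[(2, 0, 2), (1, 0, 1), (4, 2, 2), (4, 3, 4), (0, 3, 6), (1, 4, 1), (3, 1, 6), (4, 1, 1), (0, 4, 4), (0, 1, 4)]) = 10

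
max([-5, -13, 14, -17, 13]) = 14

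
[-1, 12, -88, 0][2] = -88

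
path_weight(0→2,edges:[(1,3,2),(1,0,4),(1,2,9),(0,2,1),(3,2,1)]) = w(0→2)=1
= 1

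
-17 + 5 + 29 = 17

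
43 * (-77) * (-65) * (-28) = -6026020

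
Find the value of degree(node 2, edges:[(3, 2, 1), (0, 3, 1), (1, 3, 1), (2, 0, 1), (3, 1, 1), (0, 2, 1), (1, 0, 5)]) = 3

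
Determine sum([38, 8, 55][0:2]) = 46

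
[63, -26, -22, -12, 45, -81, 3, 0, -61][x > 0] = [63, 45, 3]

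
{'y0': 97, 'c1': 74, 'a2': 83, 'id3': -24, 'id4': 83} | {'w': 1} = {'y0': 97, 'c1': 74, 'a2': 83, 'id3': -24, 'id4': 83, 'w': 1}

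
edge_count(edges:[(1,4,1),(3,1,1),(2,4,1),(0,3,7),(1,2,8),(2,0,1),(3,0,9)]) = 7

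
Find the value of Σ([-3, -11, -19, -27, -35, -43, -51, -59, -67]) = (-3) + (-11) + (-19) + (-27) + (-35) + (-43) + (-51) + (-59) + (-67)
= -315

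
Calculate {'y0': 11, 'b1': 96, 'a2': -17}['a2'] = -17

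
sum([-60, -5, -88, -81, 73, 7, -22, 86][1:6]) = -94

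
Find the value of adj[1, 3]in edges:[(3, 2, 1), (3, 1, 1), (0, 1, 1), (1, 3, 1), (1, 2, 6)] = 1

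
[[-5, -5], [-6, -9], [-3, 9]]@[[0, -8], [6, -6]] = C[0][0] = (-5)*(0) + (-5)*(6) = -30
C[0][1] = (-5)*(-8) + (-5)*(-6) = 70
C[1][0] = (-6)*(0) + (-9)*(6) = -54
C[1][1] = (-6)*(-8) + (-9)*(-6) = 102
C[2][0] = (-3)*(0) + (9)*(6) = 54
C[2][1] = (-3)*(-8) + (9)*(-6) = -30
= [[-30, 70], [-54, 102], [54, -30]]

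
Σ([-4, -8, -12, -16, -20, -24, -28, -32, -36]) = (-4) + (-8) + (-12) + (-16) + (-20) + (-24) + (-28) + (-32) + (-36)
= -180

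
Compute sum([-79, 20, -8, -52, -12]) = -131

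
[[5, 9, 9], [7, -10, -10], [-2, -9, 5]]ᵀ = [[5, 7, -2], [9, -10, -9], [9, -10, 5]]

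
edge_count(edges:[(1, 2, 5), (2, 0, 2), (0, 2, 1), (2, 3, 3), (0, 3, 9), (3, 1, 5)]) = 6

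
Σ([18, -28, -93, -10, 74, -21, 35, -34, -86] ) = 18 + (-28) + (-93) + (-10) + 74 + (-21) + 35 + (-34) + (-86)
= -145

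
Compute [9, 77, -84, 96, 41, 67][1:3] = [77, -84]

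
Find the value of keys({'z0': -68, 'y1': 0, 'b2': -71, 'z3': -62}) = ['z0', 'y1', 'b2', 'z3']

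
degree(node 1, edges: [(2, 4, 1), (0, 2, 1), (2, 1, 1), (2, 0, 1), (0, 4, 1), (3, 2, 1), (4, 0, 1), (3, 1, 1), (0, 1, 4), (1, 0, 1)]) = 4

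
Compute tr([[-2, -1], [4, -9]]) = -11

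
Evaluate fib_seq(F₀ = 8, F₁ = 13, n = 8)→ F_2 = F_1 + F_0 = 21
F_3 = F_2 + F_1 = 34
F_4 = F_3 + F_2 = 55
...
= [8, 13, 21, 34, 55, 89, 144, 233]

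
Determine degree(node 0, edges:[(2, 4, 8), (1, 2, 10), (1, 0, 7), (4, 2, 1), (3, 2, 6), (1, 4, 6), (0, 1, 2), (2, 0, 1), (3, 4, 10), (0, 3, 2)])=4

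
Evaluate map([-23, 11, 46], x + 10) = -23+10=-13, 11+10=21, 46+10=56
= [-13, 21, 56]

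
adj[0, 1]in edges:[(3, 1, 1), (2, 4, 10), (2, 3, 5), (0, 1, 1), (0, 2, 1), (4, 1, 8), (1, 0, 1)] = 1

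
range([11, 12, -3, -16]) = 28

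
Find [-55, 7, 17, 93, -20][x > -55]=keep x where x > -55: -55✗, 7✓, 17✓, 93✓, -20✓
= [7, 17, 93, -20]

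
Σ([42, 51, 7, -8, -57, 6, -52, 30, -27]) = 42 + 51 + 7 + (-8) + (-57) + 6 + (-52) + 30 + (-27)
= -8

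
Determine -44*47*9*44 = -818928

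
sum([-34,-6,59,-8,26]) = (-34) + (-6) + 59 + (-8) + 26
= 37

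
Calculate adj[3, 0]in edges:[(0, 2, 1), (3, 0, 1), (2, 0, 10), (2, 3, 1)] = 1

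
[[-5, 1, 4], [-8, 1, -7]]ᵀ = [[-5, -8], [1, 1], [4, -7]]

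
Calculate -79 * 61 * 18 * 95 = -8240490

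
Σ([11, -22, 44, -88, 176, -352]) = 11 + -22 + 44 + -88 + 176 + -352
= -231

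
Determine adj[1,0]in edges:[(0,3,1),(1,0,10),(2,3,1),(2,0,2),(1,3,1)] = 10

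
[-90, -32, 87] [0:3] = [-90, -32, 87]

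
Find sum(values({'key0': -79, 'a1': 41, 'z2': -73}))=-111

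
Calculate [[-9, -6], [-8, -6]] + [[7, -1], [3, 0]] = [[-2, -7], [-5, -6]]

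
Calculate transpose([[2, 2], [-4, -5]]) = [[2, -4], [2, -5]]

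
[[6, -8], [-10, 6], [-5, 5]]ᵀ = [[6, -10, -5], [-8, 6, 5]]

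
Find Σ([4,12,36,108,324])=4 + 12 + 36 + 108 + 324
= 484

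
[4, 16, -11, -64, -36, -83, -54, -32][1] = 16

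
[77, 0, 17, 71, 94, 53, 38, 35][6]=38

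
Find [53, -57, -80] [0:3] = [53, -57, -80]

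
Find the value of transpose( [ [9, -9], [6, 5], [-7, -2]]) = [[9, 6, -7], [-9, 5, -2]]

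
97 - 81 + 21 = 37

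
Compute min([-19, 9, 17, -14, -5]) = -19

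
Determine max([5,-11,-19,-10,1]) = 5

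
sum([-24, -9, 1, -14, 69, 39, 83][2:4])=-13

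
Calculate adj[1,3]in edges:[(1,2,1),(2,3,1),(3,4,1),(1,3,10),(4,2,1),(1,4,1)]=10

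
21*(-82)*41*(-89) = 6283578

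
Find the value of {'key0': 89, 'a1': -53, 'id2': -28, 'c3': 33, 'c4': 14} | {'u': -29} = {'key0': 89, 'a1': -53, 'id2': -28, 'c3': 33, 'c4': 14, 'u': -29}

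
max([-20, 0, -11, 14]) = 14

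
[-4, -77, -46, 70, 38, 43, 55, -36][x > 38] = keep x where x > 38: -4✗, -77✗, -46✗, 70✓, 38✗, 43✓, 55✓, -36✗
= [70, 43, 55]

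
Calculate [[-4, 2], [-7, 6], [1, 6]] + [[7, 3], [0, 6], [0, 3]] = [[3, 5], [-7, 12], [1, 9]]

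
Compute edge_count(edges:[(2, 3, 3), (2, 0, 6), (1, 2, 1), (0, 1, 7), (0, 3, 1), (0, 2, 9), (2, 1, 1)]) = 7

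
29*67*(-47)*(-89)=8127569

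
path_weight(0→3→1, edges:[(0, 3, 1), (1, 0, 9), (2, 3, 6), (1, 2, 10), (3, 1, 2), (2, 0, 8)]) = w(0→3)=1 + w(3→1)=2
= 3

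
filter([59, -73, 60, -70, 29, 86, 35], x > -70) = keep x where x > -70: 59✓, -73✗, 60✓, -70✗, 29✓, 86✓, 35✓
= [59, 60, 29, 86, 35]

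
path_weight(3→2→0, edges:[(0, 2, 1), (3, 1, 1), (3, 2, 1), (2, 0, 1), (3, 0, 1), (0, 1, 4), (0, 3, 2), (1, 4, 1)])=2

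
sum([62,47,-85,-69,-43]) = -88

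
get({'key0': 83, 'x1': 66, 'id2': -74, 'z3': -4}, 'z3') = -4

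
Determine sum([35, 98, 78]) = 35 + 98 + 78
= 211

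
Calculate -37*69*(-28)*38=2716392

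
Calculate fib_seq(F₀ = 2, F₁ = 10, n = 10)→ F_2 = F_1 + F_0 = 12
F_3 = F_2 + F_1 = 22
F_4 = F_3 + F_2 = 34
...
= [2, 10, 12, 22, 34, 56, 90, 146, 236, 382]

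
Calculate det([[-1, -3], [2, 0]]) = 6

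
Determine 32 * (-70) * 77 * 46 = -7934080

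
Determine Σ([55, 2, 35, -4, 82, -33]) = 55 + 2 + 35 + (-4) + 82 + (-33)
= 137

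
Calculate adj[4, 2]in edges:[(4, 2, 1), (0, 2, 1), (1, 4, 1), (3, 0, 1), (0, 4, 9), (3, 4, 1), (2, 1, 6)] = 1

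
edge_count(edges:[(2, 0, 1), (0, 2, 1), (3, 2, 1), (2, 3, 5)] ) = 4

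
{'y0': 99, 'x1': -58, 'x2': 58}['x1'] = -58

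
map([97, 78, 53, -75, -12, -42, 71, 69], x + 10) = 97+10=107, 78+10=88, 53+10=63, -75+10=-65, -12+10=-2, -42+10=-32, 71+10=81, 69+10=79
= [107, 88, 63, -65, -2, -32, 81, 79]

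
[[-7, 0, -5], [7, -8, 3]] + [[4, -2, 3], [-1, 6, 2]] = [[-3, -2, -2], [6, -2, 5]]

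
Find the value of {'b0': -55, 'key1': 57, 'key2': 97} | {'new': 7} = {'b0': -55, 'key1': 57, 'key2': 97, 'new': 7}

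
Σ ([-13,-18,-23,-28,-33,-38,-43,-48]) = (-13) + (-18) + (-23) + (-28) + (-33) + (-38) + (-43) + (-48)
= -244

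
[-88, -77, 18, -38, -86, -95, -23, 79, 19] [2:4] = [18, -38]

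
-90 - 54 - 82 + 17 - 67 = -276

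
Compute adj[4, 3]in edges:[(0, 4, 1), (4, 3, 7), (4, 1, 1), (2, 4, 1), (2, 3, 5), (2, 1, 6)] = 7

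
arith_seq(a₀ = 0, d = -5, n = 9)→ a_0 = 0 + 0*-5 = 0
a_1 = 0 + 1*-5 = -5
a_2 = 0 + 2*-5 = -10
...
= [0, -5, -10, -15, -20, -25, -30, -35, -40]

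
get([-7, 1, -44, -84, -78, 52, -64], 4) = -78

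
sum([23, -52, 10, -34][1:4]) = slice → [-52, 10, -34]
(-52) + 10 + (-34)
= -76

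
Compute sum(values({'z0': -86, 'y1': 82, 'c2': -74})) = -78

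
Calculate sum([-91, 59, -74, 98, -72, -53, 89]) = (-91) + 59 + (-74) + 98 + (-72) + (-53) + 89
= -44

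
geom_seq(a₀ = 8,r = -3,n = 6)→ a_0 = 8*(-3)^0 = 8
a_1 = 8*(-3)^1 = -24
a_2 = 8*(-3)^2 = 72
...
= [8, -24, 72, -216, 648, -1944]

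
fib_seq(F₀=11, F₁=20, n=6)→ F_2 = F_1 + F_0 = 31
F_3 = F_2 + F_1 = 51
F_4 = F_3 + F_2 = 82
...
= [11, 20, 31, 51, 82, 133]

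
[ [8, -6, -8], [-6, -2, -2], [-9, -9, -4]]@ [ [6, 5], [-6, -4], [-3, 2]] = [[108, 48], [-18, -26], [12, -17]]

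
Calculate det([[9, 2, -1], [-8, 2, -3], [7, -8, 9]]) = -2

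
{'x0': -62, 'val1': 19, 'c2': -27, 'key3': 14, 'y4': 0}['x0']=-62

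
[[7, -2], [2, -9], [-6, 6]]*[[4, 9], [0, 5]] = C[0][0] = (7)*(4) + (-2)*(0) = 28
C[0][1] = (7)*(9) + (-2)*(5) = 53
C[1][0] = (2)*(4) + (-9)*(0) = 8
C[1][1] = (2)*(9) + (-9)*(5) = -27
C[2][0] = (-6)*(4) + (6)*(0) = -24
C[2][1] = (-6)*(9) + (6)*(5) = -24
= [[28, 53], [8, -27], [-24, -24]]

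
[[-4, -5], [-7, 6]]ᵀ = [[-4, -7], [-5, 6]]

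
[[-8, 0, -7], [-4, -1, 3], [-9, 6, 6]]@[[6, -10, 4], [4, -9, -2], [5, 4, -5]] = [[-83, 52, 3], [-13, 61, -29], [0, 60, -78]]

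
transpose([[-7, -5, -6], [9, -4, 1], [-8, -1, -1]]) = [[-7, 9, -8], [-5, -4, -1], [-6, 1, -1]]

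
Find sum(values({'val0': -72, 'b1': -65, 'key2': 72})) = -65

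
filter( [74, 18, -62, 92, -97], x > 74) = keep x where x > 74: 74✗, 18✗, -62✗, 92✓, -97✗
= [92]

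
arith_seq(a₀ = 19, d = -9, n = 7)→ a_0 = 19 + 0*-9 = 19
a_1 = 19 + 1*-9 = 10
a_2 = 19 + 2*-9 = 1
...
= [19, 10, 1, -8, -17, -26, -35]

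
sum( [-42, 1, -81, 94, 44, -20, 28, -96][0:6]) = -4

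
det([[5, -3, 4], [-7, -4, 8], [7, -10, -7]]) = (1)*(5)*det([[-4, 8], [-10, -7]]) + (-1)*(-3)*det([[-7, 8], [7, -7]]) + (1)*(4)*det([[-7, -4], [7, -10]])
= 540 + -21 + 392
= 911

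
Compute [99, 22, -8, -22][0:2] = [99, 22]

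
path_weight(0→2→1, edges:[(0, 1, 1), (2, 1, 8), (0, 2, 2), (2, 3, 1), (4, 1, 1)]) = 10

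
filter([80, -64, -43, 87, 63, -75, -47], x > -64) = [80, -43, 87, 63, -47]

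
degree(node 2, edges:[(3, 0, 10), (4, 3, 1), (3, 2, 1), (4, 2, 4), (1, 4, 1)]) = 2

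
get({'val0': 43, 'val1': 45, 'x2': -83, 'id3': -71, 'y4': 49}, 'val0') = 43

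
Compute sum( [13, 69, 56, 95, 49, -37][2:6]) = slice → [56, 95, 49, -37]
56 + 95 + 49 + (-37)
= 163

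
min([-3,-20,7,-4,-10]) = -20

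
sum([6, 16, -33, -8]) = 6 + 16 + (-33) + (-8)
= -19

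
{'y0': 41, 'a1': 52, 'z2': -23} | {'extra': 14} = {'y0': 41, 'a1': 52, 'z2': -23, 'extra': 14}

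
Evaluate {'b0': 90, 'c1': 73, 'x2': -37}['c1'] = 73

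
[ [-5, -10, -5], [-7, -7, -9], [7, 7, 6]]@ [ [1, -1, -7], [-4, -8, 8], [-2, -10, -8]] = C[0][0] = (-5)*(1) + (-10)*(-4) + (-5)*(-2) = 45
C[0][1] = (-5)*(-1) + (-10)*(-8) + (-5)*(-10) = 135
C[0][2] = (-5)*(-7) + (-10)*(8) + (-5)*(-8) = -5
C[1][0] = (-7)*(1) + (-7)*(-4) + (-9)*(-2) = 39
C[1][1] = (-7)*(-1) + (-7)*(-8) + (-9)*(-10) = 153
C[1][2] = (-7)*(-7) + (-7)*(8) + (-9)*(-8) = 65
... (3 more cells)
= [[45, 135, -5], [39, 153, 65], [-33, -123, -41]]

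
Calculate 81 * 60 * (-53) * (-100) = 25758000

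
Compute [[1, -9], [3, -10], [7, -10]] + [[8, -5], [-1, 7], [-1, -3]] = [[9, -14], [2, -3], [6, -13]]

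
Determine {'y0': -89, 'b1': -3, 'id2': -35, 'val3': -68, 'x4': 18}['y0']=-89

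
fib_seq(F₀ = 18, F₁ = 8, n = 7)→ [18, 8, 26, 34, 60, 94, 154]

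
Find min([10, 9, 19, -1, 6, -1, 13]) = -1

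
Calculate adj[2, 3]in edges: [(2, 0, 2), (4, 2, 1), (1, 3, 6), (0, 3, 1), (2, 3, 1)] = 1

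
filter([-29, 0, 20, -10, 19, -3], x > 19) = [20]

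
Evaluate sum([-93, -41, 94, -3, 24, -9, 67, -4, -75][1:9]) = slice → [-41, 94, -3, 24, -9, 67, -4, -75]
(-41) + 94 + (-3) + 24 + (-9) + 67 + (-4) + (-75)
= 53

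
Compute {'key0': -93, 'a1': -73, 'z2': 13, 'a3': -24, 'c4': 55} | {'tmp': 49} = {'key0': -93, 'a1': -73, 'z2': 13, 'a3': -24, 'c4': 55, 'tmp': 49}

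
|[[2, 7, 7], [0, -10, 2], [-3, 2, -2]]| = -220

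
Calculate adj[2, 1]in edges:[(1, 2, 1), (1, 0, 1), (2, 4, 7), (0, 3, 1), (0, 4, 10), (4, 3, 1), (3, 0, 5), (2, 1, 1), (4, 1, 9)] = 1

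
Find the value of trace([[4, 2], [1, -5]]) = diagonal: 4 + (-5)
= -1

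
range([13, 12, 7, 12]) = 6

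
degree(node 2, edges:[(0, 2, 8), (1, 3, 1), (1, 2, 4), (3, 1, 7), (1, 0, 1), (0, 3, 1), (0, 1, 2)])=incident: (0,2), (1,2)
= 2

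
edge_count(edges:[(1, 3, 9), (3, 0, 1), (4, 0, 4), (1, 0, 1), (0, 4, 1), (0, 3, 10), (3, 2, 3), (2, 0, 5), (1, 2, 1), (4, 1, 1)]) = 10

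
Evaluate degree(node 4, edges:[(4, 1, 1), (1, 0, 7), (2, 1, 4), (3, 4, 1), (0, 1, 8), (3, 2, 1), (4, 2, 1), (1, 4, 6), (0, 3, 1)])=4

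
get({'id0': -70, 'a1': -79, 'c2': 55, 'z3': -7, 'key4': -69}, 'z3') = -7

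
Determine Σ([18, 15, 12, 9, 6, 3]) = 18 + 15 + 12 + 9 + 6 + 3
= 63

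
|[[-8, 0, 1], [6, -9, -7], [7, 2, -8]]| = -613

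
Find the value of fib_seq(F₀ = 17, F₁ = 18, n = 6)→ [17, 18, 35, 53, 88, 141]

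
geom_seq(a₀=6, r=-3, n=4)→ a_0 = 6*(-3)^0 = 6
a_1 = 6*(-3)^1 = -18
a_2 = 6*(-3)^2 = 54
...
= [6, -18, 54, -162]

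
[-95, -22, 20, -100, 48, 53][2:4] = [20, -100]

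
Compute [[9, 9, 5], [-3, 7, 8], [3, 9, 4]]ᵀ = [[9, -3, 3], [9, 7, 9], [5, 8, 4]]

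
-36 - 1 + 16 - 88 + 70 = -39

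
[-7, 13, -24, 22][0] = -7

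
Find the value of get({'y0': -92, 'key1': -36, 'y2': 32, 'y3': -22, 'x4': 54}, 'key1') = -36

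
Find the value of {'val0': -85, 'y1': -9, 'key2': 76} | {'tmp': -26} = {'val0': -85, 'y1': -9, 'key2': 76, 'tmp': -26}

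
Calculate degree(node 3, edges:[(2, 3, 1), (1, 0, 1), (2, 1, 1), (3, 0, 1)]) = 2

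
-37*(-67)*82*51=10367178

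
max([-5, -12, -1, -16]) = -1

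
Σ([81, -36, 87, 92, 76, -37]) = 263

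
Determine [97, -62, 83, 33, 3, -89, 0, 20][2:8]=[83, 33, 3, -89, 0, 20]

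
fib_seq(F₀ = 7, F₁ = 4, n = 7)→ F_2 = F_1 + F_0 = 11
F_3 = F_2 + F_1 = 15
F_4 = F_3 + F_2 = 26
...
= [7, 4, 11, 15, 26, 41, 67]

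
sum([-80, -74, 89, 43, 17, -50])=-55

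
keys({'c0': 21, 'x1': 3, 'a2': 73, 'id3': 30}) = ['c0', 'x1', 'a2', 'id3']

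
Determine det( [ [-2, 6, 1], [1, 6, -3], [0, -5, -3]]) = (1)*(-2)*det([[6, -3], [-5, -3]]) + (-1)*(6)*det([[1, -3], [0, -3]]) + (1)*(1)*det([[1, 6], [0, -5]])
= 66 + 18 + -5
= 79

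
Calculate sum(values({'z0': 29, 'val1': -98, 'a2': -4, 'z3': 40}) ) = -33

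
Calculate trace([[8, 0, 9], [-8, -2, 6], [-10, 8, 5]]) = 11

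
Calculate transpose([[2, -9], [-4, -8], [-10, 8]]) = [[2, -4, -10], [-9, -8, 8]]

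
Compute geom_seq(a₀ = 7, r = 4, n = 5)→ a_0 = 7*4^0 = 7
a_1 = 7*4^1 = 28
a_2 = 7*4^2 = 112
...
= [7, 28, 112, 448, 1792]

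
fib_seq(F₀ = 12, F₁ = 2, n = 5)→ [12, 2, 14, 16, 30]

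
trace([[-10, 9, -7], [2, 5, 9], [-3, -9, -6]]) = diagonal: (-10) + 5 + (-6)
= -11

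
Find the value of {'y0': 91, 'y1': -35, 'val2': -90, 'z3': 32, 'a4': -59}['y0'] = 91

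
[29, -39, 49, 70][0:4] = [29, -39, 49, 70]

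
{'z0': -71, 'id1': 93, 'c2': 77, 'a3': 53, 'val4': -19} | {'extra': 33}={'z0': -71, 'id1': 93, 'c2': 77, 'a3': 53, 'val4': -19, 'extra': 33}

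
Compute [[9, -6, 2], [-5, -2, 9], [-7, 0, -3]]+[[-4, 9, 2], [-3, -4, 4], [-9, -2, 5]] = [[5, 3, 4], [-8, -6, 13], [-16, -2, 2]]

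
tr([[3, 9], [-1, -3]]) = 0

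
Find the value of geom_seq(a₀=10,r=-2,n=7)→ [10, -20, 40, -80, 160, -320, 640]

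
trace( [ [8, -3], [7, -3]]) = diagonal: 8 + (-3)
= 5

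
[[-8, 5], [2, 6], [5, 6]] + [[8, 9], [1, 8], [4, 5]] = [[0, 14], [3, 14], [9, 11]]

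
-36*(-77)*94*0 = 0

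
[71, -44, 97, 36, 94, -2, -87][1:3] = [-44, 97]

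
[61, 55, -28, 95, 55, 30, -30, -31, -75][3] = 95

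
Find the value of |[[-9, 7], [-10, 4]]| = 34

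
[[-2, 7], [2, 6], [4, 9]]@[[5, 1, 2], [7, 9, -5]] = [[39, 61, -39], [52, 56, -26], [83, 85, -37]]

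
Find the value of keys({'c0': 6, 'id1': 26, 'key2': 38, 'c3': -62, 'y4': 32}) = ['c0', 'id1', 'key2', 'c3', 'y4']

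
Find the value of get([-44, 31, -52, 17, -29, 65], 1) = 31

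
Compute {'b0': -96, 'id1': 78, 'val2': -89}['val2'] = -89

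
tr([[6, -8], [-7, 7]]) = 13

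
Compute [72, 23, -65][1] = 23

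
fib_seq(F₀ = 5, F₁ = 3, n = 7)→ [5, 3, 8, 11, 19, 30, 49]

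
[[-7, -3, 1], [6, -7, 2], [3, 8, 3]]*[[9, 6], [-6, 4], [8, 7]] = [[-37, -47], [112, 22], [3, 71]]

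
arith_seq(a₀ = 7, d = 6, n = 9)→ [7, 13, 19, 25, 31, 37, 43, 49, 55]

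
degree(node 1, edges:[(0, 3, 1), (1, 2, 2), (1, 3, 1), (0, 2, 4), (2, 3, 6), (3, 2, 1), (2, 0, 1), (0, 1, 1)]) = 3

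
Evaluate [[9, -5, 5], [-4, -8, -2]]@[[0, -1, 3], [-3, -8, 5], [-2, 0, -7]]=[[5, 31, -33], [28, 68, -38]]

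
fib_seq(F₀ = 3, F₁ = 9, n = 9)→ [3, 9, 12, 21, 33, 54, 87, 141, 228]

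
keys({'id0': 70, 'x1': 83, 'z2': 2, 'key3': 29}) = ['id0', 'x1', 'z2', 'key3']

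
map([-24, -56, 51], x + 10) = -24+10=-14, -56+10=-46, 51+10=61
= [-14, -46, 61]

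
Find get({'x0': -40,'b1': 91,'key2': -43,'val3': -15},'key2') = -43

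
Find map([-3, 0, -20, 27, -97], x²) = [9, 0, 400, 729, 9409]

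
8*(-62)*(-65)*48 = 1547520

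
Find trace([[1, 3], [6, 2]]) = 3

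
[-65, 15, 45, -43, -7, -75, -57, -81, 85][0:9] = [-65, 15, 45, -43, -7, -75, -57, -81, 85]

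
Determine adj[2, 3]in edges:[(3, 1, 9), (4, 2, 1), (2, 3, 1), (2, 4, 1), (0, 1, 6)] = 1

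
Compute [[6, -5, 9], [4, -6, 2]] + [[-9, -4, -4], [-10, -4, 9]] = [[-3, -9, 5], [-6, -10, 11]]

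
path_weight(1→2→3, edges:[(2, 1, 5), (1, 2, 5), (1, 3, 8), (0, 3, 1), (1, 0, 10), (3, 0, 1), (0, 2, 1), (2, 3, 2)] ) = 7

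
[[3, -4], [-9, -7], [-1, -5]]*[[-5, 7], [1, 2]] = [[-19, 13], [38, -77], [0, -17]]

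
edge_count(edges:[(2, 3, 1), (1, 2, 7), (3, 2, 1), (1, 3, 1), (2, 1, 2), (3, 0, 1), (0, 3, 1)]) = 7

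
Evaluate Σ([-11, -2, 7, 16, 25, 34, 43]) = (-11) + (-2) + 7 + 16 + 25 + 34 + 43
= 112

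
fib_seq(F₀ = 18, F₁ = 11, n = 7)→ [18, 11, 29, 40, 69, 109, 178]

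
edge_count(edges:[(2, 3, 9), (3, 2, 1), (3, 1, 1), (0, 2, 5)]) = 4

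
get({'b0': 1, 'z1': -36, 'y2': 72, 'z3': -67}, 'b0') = 1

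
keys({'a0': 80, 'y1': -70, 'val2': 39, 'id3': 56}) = ['a0', 'y1', 'val2', 'id3']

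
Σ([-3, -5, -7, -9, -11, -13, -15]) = (-3) + (-5) + (-7) + (-9) + (-11) + (-13) + (-15)
= -63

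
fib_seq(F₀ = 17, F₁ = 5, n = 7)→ F_2 = F_1 + F_0 = 22
F_3 = F_2 + F_1 = 27
F_4 = F_3 + F_2 = 49
...
= [17, 5, 22, 27, 49, 76, 125]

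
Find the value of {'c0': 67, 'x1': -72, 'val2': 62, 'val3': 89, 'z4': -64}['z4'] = -64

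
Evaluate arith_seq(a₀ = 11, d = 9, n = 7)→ a_0 = 11 + 0*9 = 11
a_1 = 11 + 1*9 = 20
a_2 = 11 + 2*9 = 29
...
= [11, 20, 29, 38, 47, 56, 65]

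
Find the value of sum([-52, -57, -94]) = (-52) + (-57) + (-94)
= -203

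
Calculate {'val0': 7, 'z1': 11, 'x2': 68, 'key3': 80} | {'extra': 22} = {'val0': 7, 'z1': 11, 'x2': 68, 'key3': 80, 'extra': 22}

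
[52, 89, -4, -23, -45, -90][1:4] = [89, -4, -23]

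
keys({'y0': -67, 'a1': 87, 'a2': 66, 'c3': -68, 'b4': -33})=['y0', 'a1', 'a2', 'c3', 'b4']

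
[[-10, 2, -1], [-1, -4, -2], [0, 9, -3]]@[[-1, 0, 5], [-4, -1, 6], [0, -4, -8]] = C[0][0] = (-10)*(-1) + (2)*(-4) + (-1)*(0) = 2
C[0][1] = (-10)*(0) + (2)*(-1) + (-1)*(-4) = 2
C[0][2] = (-10)*(5) + (2)*(6) + (-1)*(-8) = -30
C[1][0] = (-1)*(-1) + (-4)*(-4) + (-2)*(0) = 17
C[1][1] = (-1)*(0) + (-4)*(-1) + (-2)*(-4) = 12
C[1][2] = (-1)*(5) + (-4)*(6) + (-2)*(-8) = -13
... (3 more cells)
= [[2, 2, -30], [17, 12, -13], [-36, 3, 78]]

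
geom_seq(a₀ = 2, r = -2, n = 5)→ a_0 = 2*(-2)^0 = 2
a_1 = 2*(-2)^1 = -4
a_2 = 2*(-2)^2 = 8
...
= [2, -4, 8, -16, 32]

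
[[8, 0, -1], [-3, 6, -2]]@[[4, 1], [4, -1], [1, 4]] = [[31, 4], [10, -17]]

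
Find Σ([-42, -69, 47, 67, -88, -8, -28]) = (-42) + (-69) + 47 + 67 + (-88) + (-8) + (-28)
= -121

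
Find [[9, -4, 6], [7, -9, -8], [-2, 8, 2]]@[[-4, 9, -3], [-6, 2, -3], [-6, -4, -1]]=[[-48, 49, -21], [74, 77, 14], [-52, -10, -20]]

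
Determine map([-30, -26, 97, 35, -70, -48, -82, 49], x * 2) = [-60, -52, 194, 70, -140, -96, -164, 98]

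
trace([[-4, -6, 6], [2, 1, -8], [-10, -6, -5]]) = diagonal: (-4) + 1 + (-5)
= -8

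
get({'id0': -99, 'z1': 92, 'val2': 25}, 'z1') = 92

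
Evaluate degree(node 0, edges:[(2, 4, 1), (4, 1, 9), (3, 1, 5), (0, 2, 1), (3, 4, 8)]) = incident: (0,2)
= 1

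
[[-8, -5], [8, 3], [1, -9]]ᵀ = [[-8, 8, 1], [-5, 3, -9]]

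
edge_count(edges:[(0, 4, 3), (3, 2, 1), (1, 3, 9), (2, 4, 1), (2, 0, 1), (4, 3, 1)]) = 6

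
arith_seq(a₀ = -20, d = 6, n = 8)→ [-20, -14, -8, -2, 4, 10, 16, 22]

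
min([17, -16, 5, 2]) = -16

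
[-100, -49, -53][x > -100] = [-49, -53]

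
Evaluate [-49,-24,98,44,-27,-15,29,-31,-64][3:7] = [44, -27, -15, 29]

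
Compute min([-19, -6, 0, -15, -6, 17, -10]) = -19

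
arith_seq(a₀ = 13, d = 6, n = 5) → [13, 19, 25, 31, 37]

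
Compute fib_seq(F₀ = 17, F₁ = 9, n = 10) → [17, 9, 26, 35, 61, 96, 157, 253, 410, 663]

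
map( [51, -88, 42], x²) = [2601, 7744, 1764]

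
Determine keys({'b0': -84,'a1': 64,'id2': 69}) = ['b0', 'a1', 'id2']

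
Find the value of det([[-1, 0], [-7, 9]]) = (-1)*(9) - (0)*(-7)
= -9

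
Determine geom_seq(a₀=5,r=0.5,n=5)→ [5.0, 2.5, 1.25, 0.625, 0.3125]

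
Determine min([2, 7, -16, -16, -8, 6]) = -16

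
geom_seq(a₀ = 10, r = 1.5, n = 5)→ [10.0, 15.0, 22.5, 33.75, 50.625]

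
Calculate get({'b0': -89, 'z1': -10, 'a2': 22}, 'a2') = 22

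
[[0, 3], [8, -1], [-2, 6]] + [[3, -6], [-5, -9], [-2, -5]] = [[3, -3], [3, -10], [-4, 1]]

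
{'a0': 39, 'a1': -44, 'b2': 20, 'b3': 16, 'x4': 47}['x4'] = 47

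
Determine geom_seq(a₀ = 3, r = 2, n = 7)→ [3, 6, 12, 24, 48, 96, 192]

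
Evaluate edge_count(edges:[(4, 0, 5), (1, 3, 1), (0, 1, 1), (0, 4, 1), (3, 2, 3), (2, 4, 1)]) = 6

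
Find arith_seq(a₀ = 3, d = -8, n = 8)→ [3, -5, -13, -21, -29, -37, -45, -53]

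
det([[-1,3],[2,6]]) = -12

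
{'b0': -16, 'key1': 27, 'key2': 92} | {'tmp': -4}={'b0': -16, 'key1': 27, 'key2': 92, 'tmp': -4}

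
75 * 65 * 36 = 175500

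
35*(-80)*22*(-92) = 5667200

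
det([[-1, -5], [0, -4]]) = (-1)*(-4) - (-5)*(0)
= 4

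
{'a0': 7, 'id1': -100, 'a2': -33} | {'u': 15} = {'a0': 7, 'id1': -100, 'a2': -33, 'u': 15}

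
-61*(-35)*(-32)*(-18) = 1229760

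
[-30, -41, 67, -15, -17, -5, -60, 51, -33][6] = -60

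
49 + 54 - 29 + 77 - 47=104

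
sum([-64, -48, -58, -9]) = (-64) + (-48) + (-58) + (-9)
= -179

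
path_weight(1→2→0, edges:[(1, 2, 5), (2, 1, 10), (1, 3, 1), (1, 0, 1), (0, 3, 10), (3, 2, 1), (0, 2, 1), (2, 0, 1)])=6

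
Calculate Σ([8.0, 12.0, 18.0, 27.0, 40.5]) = 8.0 + 12.0 + 18.0 + 27.0 + 40.5
= 105.5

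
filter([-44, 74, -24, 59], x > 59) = keep x where x > 59: -44✗, 74✓, -24✗, 59✗
= [74]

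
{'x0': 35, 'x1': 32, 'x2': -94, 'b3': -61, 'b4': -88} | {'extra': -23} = {'x0': 35, 'x1': 32, 'x2': -94, 'b3': -61, 'b4': -88, 'extra': -23}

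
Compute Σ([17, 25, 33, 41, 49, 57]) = 222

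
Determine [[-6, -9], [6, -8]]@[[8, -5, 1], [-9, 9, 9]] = [[33, -51, -87], [120, -102, -66]]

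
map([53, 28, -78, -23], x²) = [2809, 784, 6084, 529]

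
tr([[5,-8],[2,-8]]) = diagonal: 5 + (-8)
= -3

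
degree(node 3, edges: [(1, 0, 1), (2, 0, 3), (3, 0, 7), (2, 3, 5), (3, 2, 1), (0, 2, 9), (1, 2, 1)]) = 3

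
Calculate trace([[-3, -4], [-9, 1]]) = diagonal: (-3) + 1
= -2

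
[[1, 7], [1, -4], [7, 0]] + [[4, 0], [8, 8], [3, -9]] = [[5, 7], [9, 4], [10, -9]]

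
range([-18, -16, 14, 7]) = 32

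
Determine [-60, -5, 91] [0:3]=[-60, -5, 91]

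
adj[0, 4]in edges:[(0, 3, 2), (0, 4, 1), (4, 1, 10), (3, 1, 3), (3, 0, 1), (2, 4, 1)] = 1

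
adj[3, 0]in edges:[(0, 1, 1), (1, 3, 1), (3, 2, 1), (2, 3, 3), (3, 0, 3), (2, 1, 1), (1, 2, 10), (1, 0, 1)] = 3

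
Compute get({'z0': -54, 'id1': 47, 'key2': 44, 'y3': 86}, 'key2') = 44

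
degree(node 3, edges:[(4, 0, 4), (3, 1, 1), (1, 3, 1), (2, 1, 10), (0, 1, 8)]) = 2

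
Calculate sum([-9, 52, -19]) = 24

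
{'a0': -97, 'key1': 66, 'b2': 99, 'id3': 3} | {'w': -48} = {'a0': -97, 'key1': 66, 'b2': 99, 'id3': 3, 'w': -48}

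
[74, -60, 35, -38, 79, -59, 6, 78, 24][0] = 74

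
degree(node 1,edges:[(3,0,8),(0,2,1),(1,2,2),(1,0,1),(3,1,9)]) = incident: (1,2), (1,0), (3,1)
= 3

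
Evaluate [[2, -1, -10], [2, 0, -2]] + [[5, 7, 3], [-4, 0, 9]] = [[7, 6, -7], [-2, 0, 7]]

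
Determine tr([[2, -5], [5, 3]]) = diagonal: 2 + 3
= 5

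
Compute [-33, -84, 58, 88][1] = -84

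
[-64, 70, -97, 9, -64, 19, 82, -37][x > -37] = [70, 9, 19, 82]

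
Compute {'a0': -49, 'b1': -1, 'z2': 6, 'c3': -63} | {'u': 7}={'a0': -49, 'b1': -1, 'z2': 6, 'c3': -63, 'u': 7}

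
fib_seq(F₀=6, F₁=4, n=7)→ F_2 = F_1 + F_0 = 10
F_3 = F_2 + F_1 = 14
F_4 = F_3 + F_2 = 24
...
= [6, 4, 10, 14, 24, 38, 62]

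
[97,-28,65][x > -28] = [97, 65]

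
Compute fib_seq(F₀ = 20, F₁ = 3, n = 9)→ [20, 3, 23, 26, 49, 75, 124, 199, 323]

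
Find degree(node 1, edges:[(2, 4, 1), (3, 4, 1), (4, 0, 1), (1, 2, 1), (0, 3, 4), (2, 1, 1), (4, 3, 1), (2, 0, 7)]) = incident: (1,2), (2,1)
= 2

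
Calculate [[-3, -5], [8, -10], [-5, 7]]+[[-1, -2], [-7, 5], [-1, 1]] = [[-4, -7], [1, -5], [-6, 8]]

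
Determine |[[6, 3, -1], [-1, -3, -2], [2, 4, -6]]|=124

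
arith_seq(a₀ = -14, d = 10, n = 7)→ [-14, -4, 6, 16, 26, 36, 46]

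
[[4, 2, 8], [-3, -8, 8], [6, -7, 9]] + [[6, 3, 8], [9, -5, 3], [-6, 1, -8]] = [[10, 5, 16], [6, -13, 11], [0, -6, 1]]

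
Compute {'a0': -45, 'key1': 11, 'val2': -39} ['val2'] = -39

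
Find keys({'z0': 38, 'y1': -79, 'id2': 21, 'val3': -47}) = ['z0', 'y1', 'id2', 'val3']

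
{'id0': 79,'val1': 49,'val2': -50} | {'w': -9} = {'id0': 79, 'val1': 49, 'val2': -50, 'w': -9}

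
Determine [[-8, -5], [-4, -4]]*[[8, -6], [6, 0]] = C[0][0] = (-8)*(8) + (-5)*(6) = -94
C[0][1] = (-8)*(-6) + (-5)*(0) = 48
C[1][0] = (-4)*(8) + (-4)*(6) = -56
C[1][1] = (-4)*(-6) + (-4)*(0) = 24
= [[-94, 48], [-56, 24]]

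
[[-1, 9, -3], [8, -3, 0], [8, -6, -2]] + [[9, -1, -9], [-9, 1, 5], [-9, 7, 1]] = [[8, 8, -12], [-1, -2, 5], [-1, 1, -1]]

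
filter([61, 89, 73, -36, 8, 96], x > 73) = [89, 96]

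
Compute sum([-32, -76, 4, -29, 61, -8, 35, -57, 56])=(-32) + (-76) + 4 + (-29) + 61 + (-8) + 35 + (-57) + 56
= -46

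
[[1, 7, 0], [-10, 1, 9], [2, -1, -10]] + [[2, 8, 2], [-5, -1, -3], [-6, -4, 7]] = [[3, 15, 2], [-15, 0, 6], [-4, -5, -3]]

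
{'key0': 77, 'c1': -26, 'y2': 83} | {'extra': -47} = {'key0': 77, 'c1': -26, 'y2': 83, 'extra': -47}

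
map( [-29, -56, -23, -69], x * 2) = [-58, -112, -46, -138]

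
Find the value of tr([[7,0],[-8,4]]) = diagonal: 7 + 4
= 11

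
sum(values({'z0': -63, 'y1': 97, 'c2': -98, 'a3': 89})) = 25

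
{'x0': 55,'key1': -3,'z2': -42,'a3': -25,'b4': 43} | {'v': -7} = {'x0': 55, 'key1': -3, 'z2': -42, 'a3': -25, 'b4': 43, 'v': -7}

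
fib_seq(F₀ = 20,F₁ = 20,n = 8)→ [20, 20, 40, 60, 100, 160, 260, 420]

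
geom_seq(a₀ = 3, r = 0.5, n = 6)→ a_0 = 3*0.5^0 = 3.0
a_1 = 3*0.5^1 = 1.5
a_2 = 3*0.5^2 = 0.75
...
= [3.0, 1.5, 0.75, 0.375, 0.1875, 0.09375]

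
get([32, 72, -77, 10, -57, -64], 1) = 72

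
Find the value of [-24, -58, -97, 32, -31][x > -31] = [-24, 32]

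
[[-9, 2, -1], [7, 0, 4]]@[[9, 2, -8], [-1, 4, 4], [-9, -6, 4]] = C[0][0] = (-9)*(9) + (2)*(-1) + (-1)*(-9) = -74
C[0][1] = (-9)*(2) + (2)*(4) + (-1)*(-6) = -4
C[0][2] = (-9)*(-8) + (2)*(4) + (-1)*(4) = 76
C[1][0] = (7)*(9) + (0)*(-1) + (4)*(-9) = 27
C[1][1] = (7)*(2) + (0)*(4) + (4)*(-6) = -10
C[1][2] = (7)*(-8) + (0)*(4) + (4)*(4) = -40
= [[-74, -4, 76], [27, -10, -40]]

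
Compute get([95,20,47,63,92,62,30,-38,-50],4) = 92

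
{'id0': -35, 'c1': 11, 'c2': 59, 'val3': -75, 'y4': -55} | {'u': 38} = {'id0': -35, 'c1': 11, 'c2': 59, 'val3': -75, 'y4': -55, 'u': 38}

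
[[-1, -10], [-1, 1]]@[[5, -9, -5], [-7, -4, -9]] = [[65, 49, 95], [-12, 5, -4]]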